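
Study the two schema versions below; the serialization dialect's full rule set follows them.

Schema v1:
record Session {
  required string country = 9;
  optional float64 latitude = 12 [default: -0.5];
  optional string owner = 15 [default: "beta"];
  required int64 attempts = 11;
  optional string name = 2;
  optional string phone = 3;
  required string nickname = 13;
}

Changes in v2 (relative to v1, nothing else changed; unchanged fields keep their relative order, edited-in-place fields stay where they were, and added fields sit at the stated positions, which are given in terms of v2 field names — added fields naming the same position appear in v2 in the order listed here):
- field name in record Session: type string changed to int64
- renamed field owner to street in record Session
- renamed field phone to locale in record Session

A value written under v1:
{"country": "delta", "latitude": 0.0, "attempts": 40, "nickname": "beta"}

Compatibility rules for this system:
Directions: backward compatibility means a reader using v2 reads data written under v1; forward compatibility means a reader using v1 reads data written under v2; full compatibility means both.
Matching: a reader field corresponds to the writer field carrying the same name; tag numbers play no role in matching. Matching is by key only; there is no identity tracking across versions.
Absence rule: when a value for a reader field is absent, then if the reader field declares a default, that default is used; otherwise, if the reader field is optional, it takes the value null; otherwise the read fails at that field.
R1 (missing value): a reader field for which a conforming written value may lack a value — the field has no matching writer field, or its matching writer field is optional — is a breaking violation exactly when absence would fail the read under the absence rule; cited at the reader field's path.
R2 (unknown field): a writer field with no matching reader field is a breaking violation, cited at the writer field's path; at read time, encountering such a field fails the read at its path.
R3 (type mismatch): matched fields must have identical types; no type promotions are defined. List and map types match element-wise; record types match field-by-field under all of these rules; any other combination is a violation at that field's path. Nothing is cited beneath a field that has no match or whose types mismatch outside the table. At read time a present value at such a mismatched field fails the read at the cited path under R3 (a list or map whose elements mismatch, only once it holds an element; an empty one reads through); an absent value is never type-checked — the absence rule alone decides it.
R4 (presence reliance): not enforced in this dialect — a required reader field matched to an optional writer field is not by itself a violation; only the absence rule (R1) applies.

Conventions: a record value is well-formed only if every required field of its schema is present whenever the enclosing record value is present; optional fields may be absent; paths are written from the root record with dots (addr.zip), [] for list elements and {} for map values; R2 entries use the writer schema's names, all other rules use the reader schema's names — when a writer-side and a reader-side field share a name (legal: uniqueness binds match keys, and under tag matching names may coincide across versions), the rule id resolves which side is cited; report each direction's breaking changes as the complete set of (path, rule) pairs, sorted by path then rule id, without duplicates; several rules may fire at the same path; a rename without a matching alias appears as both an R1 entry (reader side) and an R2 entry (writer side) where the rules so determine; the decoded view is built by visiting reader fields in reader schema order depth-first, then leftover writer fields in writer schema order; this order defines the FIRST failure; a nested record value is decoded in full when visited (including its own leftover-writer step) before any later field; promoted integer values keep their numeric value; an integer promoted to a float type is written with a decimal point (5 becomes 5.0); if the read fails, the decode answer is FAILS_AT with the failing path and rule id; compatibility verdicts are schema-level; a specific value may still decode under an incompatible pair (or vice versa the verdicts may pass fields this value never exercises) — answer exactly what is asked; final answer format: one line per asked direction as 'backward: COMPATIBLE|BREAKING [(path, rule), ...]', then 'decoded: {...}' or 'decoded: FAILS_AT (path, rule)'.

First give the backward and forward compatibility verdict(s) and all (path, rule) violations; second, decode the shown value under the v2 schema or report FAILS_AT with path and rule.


backward: BREAKING [(name, R3), (owner, R2), (phone, R2)]; forward: BREAKING [(locale, R2), (name, R3), (street, R2)]; decoded: {"country": "delta", "latitude": 0.0, "street": "beta", "attempts": 40, "name": null, "locale": null, "nickname": "beta"}

each type pair in Session: writer, then reader
backward on Session — v2 reading data written by v1:
  country: paired with writer country (string -> string; writer required)
  latitude: paired with writer latitude (float64 -> float64; writer optional)
  street has no writer counterpart
  attempts: paired with writer attempts (int64 -> int64; writer required)
  name: paired with writer name (string -> int64; writer optional)
  locale has no writer counterpart
  nickname: paired with writer nickname (string -> string; writer required)
  writer owner: unknown to reader
  writer phone: unknown to reader
  R3 fires at name
  R2 fires at owner
  R2 fires at phone
  => 3 violation(s): backward is BREAKING for Session
forward on Session — v1 reading data written by v2:
  country: paired with writer country (string -> string; writer required)
  latitude: paired with writer latitude (float64 -> float64; writer optional)
  owner has no writer counterpart
  attempts: paired with writer attempts (int64 -> int64; writer required)
  name: paired with writer name (int64 -> string; writer optional)
  phone has no writer counterpart
  nickname: paired with writer nickname (string -> string; writer required)
  writer street: unknown to reader
  writer locale: unknown to reader
  R2 fires at locale
  R3 fires at name
  R2 fires at street
  => 3 violation(s): forward is BREAKING for Session
decode (reader v2):
  country := "delta"
  latitude := 0.0
  street := "beta" (missing; default applied)
  attempts := 40
  name := null (missing; optional => null)
  locale := null (missing; optional => null)
  nickname := "beta"
  => decoded: {"country": "delta", "latitude": 0.0, "street": "beta", "attempts": 40, "name": null, "locale": null, "nickname": "beta"}


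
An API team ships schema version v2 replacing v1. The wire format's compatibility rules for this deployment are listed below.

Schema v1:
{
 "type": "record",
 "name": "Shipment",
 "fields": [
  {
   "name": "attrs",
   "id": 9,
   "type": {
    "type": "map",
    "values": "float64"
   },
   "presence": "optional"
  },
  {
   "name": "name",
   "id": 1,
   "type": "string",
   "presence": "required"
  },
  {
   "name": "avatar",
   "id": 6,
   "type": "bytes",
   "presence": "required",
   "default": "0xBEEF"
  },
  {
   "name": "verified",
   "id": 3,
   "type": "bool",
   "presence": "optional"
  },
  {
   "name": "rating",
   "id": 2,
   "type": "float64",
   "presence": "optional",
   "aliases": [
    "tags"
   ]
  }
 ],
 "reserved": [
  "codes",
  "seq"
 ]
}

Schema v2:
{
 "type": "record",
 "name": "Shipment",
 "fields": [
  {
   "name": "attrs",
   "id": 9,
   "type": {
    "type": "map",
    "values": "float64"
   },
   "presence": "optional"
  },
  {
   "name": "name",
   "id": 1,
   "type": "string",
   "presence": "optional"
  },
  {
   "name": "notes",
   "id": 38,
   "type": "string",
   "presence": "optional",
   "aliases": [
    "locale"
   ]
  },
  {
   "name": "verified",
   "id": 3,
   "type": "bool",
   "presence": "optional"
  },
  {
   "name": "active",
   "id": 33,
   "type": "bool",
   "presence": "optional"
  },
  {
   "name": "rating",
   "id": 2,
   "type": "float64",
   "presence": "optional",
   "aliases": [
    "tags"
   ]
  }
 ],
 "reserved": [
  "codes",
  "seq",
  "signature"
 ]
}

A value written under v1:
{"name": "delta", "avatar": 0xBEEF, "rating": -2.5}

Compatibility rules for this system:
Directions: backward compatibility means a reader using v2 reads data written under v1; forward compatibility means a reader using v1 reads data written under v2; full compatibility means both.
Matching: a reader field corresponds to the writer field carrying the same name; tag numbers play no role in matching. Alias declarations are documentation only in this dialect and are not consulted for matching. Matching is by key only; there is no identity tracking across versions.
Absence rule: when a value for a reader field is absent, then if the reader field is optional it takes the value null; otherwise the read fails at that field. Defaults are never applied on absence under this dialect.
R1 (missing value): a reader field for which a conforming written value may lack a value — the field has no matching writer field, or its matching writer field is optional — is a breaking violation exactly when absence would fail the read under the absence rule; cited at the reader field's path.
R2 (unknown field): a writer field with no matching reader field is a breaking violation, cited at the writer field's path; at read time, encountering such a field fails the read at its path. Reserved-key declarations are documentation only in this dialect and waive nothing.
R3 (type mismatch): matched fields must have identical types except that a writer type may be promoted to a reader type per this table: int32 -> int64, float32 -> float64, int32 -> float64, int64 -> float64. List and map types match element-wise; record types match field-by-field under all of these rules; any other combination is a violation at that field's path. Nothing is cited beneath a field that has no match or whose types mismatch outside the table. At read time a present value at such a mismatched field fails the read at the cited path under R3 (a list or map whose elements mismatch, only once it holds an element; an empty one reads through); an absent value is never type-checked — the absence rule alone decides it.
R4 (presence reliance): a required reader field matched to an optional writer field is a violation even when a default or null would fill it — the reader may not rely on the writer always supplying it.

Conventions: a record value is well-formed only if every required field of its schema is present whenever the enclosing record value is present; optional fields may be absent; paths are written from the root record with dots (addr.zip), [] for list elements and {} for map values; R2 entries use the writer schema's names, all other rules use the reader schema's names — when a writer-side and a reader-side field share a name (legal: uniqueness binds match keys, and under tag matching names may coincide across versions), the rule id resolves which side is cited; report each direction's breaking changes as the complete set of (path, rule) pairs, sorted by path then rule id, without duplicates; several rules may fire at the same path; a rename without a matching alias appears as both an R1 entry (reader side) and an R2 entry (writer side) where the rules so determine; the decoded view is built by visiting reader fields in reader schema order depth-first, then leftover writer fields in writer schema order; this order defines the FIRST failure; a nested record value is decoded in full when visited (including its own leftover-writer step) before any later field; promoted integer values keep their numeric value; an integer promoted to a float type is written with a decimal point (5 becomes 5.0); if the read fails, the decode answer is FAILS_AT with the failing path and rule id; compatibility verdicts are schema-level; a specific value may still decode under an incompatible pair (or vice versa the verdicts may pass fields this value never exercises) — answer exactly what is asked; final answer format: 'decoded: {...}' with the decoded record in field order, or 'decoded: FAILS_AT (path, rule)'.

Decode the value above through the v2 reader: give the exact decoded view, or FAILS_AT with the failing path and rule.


each type pair in Shipment: writer, then reader
decoding the Shipment value with the v2 reader:
  attrs := null (not supplied -> null)
  name := "delta"
  notes := null (not supplied -> null)
  verified := null (not supplied -> null)
  active := null (not supplied -> null)
  rating := -2.5
  read fails at avatar under R2 (unknown field)
  => FAILS_AT (avatar, R2)
the rest of the Shipment diff is inert for this question:
  added field notes to record Shipment: optional string, tag 38 (in v2 it sits immediately before verified) -> a verdict-level change on Shipment — the shown value reads the same
  added field active to record Shipment: optional bool, tag 33 (in v2 it sits immediately before rating) -> a verdict-level change on Shipment — the shown value reads the same
  field name in record Shipment: required changed to optional -> a verdict-level change on Shipment — the shown value reads the same

decoded: FAILS_AT (avatar, R2)


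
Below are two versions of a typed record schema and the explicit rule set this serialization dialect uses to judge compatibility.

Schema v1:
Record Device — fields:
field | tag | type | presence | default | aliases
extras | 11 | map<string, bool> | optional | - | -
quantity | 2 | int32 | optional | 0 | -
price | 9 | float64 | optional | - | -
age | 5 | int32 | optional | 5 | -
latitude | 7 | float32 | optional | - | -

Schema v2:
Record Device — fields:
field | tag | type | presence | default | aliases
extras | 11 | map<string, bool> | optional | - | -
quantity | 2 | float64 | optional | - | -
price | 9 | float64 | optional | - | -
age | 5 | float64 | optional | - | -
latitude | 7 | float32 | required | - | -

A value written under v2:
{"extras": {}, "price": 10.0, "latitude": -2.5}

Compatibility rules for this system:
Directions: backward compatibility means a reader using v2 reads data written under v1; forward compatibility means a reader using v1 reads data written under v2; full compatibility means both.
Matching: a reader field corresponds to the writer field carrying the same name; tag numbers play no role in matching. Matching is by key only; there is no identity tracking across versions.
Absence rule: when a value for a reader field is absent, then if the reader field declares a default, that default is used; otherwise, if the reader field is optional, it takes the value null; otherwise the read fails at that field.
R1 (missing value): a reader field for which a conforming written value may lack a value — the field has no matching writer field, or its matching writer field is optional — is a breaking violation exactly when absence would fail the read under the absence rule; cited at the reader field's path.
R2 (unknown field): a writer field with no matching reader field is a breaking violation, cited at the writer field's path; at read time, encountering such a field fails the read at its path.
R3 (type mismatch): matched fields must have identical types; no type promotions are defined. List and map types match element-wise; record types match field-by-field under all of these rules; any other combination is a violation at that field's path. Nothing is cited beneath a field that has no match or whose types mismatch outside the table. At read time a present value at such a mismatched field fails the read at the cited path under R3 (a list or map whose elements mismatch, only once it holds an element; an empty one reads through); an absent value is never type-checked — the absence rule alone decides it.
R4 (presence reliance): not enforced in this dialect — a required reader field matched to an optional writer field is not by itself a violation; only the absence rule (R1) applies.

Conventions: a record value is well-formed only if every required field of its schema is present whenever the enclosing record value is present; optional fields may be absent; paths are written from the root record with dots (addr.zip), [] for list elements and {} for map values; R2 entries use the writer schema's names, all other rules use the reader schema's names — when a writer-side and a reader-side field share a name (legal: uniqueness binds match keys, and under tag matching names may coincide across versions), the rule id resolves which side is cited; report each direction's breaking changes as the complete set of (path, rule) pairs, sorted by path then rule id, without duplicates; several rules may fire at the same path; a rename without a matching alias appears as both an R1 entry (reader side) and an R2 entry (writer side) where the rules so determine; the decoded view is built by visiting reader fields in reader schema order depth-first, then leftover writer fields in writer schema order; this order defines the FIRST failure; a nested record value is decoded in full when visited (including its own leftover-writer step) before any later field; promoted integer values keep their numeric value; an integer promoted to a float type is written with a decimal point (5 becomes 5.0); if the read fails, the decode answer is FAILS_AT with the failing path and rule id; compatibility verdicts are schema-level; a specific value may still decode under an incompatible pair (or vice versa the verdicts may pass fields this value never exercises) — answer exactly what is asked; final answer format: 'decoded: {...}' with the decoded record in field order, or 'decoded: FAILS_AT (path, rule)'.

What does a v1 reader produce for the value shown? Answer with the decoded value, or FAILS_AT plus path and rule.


the writer's type comes first in each Device pair
migrating the Device value to v1:
  extras := {}
  quantity := 0 (no value, default fills)
  price := 10.0
  age := 5 (no value, default fills)
  latitude := -2.5
  => decoded: {"extras": {}, "quantity": 0, "price": 10.0, "age": 5, "latitude": -2.5}
the rest of the Device diff is inert for this question:
  field age in record Device: type int32 changed to float64 (its default is dropped) -> a verdict-level change on Device — the shown value reads the same
  field quantity in record Device: type int32 changed to float64 (its default is dropped) -> a verdict-level change on Device — the shown value reads the same
  field latitude in record Device: optional changed to required -> a verdict-level change on Device — the shown value reads the same

decoded: {"extras": {}, "quantity": 0, "price": 10.0, "age": 5, "latitude": -2.5}


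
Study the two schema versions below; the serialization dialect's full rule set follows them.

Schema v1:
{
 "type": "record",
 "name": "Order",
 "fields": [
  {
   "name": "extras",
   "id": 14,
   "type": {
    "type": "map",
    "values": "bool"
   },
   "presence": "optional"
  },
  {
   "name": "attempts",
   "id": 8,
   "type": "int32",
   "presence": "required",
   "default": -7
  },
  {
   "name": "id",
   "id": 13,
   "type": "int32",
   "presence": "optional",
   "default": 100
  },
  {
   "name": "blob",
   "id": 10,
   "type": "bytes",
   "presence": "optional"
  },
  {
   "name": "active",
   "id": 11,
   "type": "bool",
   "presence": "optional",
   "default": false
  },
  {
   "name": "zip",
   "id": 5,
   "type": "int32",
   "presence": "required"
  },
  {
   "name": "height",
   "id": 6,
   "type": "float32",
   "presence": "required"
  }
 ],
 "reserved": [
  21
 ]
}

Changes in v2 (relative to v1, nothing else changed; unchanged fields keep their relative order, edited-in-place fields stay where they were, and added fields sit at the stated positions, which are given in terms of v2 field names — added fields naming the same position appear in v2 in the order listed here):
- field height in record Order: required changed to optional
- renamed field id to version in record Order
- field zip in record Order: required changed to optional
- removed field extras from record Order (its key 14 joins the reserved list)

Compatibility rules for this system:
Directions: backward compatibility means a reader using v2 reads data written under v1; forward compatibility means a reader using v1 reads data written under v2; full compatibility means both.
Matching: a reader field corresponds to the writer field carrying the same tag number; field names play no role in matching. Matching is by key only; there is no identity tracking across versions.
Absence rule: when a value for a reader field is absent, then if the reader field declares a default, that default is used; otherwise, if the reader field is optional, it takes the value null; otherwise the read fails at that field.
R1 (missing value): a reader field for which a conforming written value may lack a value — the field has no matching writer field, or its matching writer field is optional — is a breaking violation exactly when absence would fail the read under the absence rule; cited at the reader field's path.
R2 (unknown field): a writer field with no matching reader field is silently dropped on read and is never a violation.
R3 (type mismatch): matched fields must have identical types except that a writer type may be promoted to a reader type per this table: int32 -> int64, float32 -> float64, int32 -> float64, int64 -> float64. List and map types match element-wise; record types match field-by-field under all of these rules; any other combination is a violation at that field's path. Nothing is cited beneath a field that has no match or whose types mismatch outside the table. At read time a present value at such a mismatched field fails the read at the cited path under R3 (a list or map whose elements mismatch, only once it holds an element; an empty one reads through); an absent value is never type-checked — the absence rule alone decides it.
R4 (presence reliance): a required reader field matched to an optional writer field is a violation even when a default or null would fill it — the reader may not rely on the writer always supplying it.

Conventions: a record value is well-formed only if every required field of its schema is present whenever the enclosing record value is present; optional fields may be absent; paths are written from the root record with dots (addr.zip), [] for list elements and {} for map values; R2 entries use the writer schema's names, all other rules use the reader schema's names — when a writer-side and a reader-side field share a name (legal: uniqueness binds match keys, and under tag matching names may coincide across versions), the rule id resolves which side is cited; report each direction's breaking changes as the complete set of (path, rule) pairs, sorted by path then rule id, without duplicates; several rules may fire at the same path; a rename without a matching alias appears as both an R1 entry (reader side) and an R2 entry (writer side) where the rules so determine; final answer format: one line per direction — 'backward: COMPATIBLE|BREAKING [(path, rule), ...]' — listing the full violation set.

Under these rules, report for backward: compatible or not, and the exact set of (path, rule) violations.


arrows below run writer -> reader for Order
backward pass over Order, reader schema v2, writer schema v1:
  int32 -> int32, writer required: attempts aligns to attempts
  int32 -> int32, writer optional: version aligns to id
  bytes -> bytes, writer optional: blob aligns to blob
  bool -> bool, writer optional: active aligns to active
  int32 -> int32, writer required: zip aligns to zip
  float32 -> float32, writer required: height aligns to height
  extras (writer side), unknown to reader
  nothing fires on Order: backward is COMPATIBLE
checking off the Order differences that do not matter here:
  field height in record Order: required changed to optional -> its effect on Order is confined to the forward direction, not asked
  renamed field id to version in record Order -> no rule fires on it in Order's dialect; the asked verdict holds
  field zip in record Order: required changed to optional -> its effect on Order is confined to the forward direction, not asked
  removed field extras from record Order (its key 14 joins the reserved list) -> no rule fires on it in Order's dialect; the asked verdict holds

backward: COMPATIBLE []


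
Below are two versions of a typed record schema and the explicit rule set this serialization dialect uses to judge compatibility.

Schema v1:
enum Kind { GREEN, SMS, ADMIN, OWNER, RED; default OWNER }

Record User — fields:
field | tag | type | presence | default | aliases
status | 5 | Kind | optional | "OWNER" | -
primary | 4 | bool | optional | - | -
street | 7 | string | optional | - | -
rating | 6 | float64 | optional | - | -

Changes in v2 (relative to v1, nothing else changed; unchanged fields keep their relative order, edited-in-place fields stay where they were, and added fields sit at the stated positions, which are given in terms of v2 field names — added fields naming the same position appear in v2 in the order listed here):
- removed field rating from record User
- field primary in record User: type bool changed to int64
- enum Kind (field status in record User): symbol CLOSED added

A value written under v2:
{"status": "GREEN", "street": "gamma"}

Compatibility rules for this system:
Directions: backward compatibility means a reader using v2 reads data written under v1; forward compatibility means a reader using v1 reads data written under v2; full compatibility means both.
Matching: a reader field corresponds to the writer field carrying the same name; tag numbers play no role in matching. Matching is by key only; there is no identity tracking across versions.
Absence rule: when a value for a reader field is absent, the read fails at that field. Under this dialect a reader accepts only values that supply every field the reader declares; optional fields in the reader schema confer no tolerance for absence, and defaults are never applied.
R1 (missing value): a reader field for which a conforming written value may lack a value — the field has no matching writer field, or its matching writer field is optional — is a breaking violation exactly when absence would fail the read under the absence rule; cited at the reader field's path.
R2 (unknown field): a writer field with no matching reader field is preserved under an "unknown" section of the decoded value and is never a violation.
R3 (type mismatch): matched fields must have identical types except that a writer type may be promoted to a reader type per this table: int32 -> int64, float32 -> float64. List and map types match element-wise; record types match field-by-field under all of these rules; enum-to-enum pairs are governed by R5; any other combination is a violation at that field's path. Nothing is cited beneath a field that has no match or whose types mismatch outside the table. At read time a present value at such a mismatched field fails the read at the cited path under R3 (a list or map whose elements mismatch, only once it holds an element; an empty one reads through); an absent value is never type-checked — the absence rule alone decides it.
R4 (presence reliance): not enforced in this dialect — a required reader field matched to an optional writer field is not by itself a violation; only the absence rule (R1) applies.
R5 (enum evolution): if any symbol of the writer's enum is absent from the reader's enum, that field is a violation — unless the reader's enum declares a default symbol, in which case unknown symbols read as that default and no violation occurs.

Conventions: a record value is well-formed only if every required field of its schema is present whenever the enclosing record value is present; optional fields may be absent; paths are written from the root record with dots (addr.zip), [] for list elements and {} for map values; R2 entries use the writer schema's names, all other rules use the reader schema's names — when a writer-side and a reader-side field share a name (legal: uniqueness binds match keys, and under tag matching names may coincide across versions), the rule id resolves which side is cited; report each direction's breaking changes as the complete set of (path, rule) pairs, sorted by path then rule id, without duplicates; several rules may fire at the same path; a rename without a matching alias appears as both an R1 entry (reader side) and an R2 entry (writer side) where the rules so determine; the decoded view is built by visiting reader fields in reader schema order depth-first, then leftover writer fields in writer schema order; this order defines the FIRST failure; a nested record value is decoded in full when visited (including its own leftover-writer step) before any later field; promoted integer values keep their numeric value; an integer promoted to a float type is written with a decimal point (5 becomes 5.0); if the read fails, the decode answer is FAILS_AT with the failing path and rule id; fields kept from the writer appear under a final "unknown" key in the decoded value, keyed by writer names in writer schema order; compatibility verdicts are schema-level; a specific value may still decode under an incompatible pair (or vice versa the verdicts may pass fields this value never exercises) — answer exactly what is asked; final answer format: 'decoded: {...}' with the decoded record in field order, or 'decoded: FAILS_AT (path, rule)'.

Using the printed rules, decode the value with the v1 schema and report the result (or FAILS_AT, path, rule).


decoded: FAILS_AT (primary, R1)

arrows below run writer -> reader for User
decoding the User value with the v1 reader:
  status := "GREEN"
  read fails at primary under R1 (no fill)
  => FAILS_AT (primary, R1)
diffs on User not affecting the asked answer:
  removed field rating from record User -> shifts the User verdicts, not this decode
  enum Kind (field status in record User): symbol CLOSED added -> inert under this dialect — no rule fires on User and the result does not move


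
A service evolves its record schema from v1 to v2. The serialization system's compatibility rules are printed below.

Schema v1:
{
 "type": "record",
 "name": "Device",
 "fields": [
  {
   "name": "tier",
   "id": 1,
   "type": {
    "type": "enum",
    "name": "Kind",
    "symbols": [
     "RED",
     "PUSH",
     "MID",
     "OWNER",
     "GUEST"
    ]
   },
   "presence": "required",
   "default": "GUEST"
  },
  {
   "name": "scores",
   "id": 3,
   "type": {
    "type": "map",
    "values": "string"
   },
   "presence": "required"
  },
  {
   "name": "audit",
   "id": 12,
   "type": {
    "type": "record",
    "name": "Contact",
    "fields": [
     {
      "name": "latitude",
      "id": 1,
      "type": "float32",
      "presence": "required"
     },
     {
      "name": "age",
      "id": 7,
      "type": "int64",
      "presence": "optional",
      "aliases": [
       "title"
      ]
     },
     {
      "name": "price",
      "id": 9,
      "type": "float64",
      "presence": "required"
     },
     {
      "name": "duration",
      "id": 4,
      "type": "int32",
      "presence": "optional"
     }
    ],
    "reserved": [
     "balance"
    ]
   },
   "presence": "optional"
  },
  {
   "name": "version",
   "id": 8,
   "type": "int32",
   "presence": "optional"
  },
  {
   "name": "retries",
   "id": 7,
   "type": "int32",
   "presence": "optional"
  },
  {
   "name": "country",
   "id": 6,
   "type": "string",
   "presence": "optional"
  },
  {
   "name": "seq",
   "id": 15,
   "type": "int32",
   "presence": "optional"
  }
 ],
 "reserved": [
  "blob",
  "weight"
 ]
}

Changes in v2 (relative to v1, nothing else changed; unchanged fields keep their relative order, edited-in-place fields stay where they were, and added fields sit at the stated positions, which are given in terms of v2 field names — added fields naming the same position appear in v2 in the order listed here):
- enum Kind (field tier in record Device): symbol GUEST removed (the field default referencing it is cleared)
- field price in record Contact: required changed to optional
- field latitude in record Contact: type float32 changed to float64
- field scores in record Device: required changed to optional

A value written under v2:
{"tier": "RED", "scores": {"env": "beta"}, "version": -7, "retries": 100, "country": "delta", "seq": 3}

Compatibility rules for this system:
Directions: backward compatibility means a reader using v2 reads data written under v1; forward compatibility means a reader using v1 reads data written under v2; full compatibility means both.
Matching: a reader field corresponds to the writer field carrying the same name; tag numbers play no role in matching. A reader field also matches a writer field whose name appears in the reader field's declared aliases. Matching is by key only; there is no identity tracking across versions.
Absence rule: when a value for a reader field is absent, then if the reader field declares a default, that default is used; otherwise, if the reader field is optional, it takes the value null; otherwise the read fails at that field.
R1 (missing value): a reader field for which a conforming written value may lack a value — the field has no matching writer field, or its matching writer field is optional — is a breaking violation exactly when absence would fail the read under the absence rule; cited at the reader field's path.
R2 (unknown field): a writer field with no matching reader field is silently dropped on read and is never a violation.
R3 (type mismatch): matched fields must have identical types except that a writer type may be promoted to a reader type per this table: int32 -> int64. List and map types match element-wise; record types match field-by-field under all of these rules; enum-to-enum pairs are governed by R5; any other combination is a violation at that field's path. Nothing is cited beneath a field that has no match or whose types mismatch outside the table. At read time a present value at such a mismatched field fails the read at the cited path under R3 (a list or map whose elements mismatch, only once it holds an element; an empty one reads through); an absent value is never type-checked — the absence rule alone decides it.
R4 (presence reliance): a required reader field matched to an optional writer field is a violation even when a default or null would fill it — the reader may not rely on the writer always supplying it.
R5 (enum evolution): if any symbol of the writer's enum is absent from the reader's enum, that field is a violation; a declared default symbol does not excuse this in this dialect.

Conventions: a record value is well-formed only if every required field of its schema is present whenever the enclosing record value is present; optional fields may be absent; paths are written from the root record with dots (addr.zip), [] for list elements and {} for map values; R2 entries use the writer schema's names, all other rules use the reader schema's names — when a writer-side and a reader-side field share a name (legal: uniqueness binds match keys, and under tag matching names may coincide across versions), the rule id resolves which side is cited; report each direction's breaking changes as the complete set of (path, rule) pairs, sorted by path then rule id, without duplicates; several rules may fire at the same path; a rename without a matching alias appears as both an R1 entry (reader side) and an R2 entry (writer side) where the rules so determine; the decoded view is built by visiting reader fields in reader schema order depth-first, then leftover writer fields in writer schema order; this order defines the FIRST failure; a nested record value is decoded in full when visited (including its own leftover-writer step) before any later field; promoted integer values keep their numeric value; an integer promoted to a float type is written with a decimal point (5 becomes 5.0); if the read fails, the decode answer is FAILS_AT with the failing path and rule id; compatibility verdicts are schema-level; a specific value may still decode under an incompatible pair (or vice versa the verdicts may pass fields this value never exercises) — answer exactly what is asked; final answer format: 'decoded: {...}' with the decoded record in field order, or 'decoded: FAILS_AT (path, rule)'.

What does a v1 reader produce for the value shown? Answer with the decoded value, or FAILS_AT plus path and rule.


in Device below, arrows point writer -> reader
decode (reader v1):
  tier := "RED"
  scores := {"env": "beta"}
  audit := null (not supplied -> null)
  version := -7
  retries := 100
  country := "delta"
  seq := 3
  => decoded: {"tier": "RED", "scores": {"env": "beta"}, "audit": null, "version": -7, "retries": 100, "country": "delta", "seq": 3}
checking off the Device differences that do not matter here:
  enum Kind (field tier in record Device): symbol GUEST removed (the field default referencing it is cleared) -> a verdict-level change on Device — the shown value reads the same
  field price in record Contact: required changed to optional -> a verdict-level change on Device — the shown value reads the same
  field latitude in record Contact: type float32 changed to float64 -> a verdict-level change on Device — the shown value reads the same
  field scores in record Device: required changed to optional -> a verdict-level change on Device — the shown value reads the same

decoded: {"tier": "RED", "scores": {"env": "beta"}, "audit": null, "version": -7, "retries": 100, "country": "delta", "seq": 3}


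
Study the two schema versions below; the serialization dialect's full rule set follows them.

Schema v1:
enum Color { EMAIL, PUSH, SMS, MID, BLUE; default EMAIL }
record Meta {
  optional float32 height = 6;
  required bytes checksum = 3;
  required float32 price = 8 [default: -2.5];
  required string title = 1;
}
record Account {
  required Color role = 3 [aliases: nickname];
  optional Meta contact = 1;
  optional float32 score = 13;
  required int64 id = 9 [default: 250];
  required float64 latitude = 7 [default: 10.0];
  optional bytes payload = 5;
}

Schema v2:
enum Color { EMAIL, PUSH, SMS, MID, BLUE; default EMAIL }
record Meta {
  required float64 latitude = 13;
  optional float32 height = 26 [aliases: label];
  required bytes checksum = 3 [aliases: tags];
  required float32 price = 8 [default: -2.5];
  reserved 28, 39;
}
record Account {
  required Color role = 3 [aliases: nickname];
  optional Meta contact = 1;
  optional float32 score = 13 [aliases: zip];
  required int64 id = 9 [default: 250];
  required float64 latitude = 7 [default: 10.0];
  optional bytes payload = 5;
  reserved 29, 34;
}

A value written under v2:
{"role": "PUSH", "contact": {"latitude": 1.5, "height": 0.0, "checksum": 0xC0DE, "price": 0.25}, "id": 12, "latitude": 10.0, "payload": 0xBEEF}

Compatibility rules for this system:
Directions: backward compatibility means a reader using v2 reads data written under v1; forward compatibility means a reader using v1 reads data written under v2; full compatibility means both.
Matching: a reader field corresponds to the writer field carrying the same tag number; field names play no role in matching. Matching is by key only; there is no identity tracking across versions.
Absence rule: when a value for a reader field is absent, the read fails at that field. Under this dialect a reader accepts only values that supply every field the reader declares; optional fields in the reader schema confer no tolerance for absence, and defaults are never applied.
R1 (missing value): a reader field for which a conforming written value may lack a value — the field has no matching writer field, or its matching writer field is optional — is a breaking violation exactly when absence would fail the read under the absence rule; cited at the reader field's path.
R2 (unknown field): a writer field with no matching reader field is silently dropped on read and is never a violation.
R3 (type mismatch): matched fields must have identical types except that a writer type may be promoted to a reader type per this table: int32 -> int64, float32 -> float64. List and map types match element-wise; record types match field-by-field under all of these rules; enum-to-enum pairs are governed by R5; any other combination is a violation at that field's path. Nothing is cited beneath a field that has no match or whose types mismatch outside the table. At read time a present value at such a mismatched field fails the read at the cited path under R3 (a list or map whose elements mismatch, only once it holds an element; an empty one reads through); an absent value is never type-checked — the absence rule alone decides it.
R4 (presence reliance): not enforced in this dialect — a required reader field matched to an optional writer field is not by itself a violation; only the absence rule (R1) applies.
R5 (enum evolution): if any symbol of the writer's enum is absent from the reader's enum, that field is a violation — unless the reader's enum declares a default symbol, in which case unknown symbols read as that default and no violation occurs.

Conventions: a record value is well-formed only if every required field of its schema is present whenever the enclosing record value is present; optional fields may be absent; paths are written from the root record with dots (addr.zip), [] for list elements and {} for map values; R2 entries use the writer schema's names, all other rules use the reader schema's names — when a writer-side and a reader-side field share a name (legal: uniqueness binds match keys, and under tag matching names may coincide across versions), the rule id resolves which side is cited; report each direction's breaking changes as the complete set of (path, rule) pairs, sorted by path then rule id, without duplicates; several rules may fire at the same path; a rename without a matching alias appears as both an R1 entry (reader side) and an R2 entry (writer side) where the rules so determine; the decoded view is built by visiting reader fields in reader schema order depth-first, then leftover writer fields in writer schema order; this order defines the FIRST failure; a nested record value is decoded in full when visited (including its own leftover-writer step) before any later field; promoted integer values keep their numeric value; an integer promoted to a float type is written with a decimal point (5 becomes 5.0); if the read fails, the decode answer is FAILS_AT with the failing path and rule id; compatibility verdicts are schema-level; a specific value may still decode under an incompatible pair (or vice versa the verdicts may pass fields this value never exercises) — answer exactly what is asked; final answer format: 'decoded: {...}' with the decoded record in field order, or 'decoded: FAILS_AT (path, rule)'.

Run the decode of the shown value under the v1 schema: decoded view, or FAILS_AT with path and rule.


arrows below run writer -> reader for Account
decode walk for Account under reader schema v1:
  role := "PUSH"
  read fails at contact.height under R1 (no fill)
  => FAILS_AT (contact.height, R1)
the other Account changes do not affect what is asked:
  added field latitude to record Meta: required float64, tag 13 (in v2 it sits immediately before height) -> affects the rule determinations only; this particular Account value decodes identically
  removed field title from record Meta -> affects the rule determinations only; this particular Account value decodes identically

decoded: FAILS_AT (contact.height, R1)
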